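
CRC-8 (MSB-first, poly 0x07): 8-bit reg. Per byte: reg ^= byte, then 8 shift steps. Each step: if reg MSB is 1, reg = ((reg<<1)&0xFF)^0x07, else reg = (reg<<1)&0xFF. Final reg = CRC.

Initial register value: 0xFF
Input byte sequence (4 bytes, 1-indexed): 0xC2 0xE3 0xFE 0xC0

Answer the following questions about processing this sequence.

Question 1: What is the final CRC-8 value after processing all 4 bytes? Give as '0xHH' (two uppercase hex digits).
Answer: 0xA8

Derivation:
After byte 1 (0xC2): reg=0xB3
After byte 2 (0xE3): reg=0xB7
After byte 3 (0xFE): reg=0xF8
After byte 4 (0xC0): reg=0xA8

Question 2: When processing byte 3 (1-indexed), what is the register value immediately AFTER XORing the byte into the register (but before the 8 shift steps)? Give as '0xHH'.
Register before byte 3: 0xB7
Byte 3: 0xFE
0xB7 XOR 0xFE = 0x49

Answer: 0x49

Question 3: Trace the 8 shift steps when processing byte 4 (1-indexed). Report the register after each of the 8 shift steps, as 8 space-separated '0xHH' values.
Answer: 0x70 0xE0 0xC7 0x89 0x15 0x2A 0x54 0xA8

Derivation:
After byte 1 (0xC2): reg=0xB3
After byte 2 (0xE3): reg=0xB7
After byte 3 (0xFE): reg=0xF8
Register before byte 4: 0xF8
After XOR with byte 0xC0: 0x38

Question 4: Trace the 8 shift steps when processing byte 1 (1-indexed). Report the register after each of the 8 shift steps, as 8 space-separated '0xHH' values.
Answer: 0x7A 0xF4 0xEF 0xD9 0xB5 0x6D 0xDA 0xB3

Derivation:
Register before byte 1: 0xFF
After XOR with byte 0xC2: 0x3D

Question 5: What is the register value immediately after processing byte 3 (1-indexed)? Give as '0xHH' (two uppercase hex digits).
Answer: 0xF8

Derivation:
After byte 1 (0xC2): reg=0xB3
After byte 2 (0xE3): reg=0xB7
After byte 3 (0xFE): reg=0xF8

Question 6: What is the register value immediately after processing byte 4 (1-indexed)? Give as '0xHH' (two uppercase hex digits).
Answer: 0xA8

Derivation:
After byte 1 (0xC2): reg=0xB3
After byte 2 (0xE3): reg=0xB7
After byte 3 (0xFE): reg=0xF8
After byte 4 (0xC0): reg=0xA8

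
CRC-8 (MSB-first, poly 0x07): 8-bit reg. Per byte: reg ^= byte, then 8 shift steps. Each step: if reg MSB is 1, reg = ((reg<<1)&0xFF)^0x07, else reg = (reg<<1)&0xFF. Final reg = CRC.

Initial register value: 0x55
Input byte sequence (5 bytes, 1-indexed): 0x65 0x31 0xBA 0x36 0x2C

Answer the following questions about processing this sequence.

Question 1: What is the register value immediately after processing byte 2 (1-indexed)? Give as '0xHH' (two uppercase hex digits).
After byte 1 (0x65): reg=0x90
After byte 2 (0x31): reg=0x6E

Answer: 0x6E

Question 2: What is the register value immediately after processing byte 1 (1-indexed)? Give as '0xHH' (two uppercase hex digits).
Answer: 0x90

Derivation:
After byte 1 (0x65): reg=0x90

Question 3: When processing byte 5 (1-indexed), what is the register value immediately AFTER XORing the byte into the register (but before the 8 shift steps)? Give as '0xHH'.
Answer: 0x40

Derivation:
Register before byte 5: 0x6C
Byte 5: 0x2C
0x6C XOR 0x2C = 0x40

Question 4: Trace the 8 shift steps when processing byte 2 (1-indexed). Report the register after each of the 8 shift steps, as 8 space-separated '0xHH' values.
After byte 1 (0x65): reg=0x90
Register before byte 2: 0x90
After XOR with byte 0x31: 0xA1

Answer: 0x45 0x8A 0x13 0x26 0x4C 0x98 0x37 0x6E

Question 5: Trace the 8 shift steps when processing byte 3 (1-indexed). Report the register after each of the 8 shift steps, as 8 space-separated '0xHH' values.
Answer: 0xAF 0x59 0xB2 0x63 0xC6 0x8B 0x11 0x22

Derivation:
After byte 1 (0x65): reg=0x90
After byte 2 (0x31): reg=0x6E
Register before byte 3: 0x6E
After XOR with byte 0xBA: 0xD4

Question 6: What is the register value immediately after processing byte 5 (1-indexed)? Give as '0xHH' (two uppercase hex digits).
After byte 1 (0x65): reg=0x90
After byte 2 (0x31): reg=0x6E
After byte 3 (0xBA): reg=0x22
After byte 4 (0x36): reg=0x6C
After byte 5 (0x2C): reg=0xC7

Answer: 0xC7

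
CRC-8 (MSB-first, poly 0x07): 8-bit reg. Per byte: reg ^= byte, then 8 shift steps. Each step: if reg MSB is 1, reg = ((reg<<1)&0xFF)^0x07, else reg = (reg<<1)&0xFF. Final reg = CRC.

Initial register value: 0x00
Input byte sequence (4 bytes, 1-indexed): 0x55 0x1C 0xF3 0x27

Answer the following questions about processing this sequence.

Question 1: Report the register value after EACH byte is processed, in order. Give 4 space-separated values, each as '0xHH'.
0xAC 0x19 0x98 0x34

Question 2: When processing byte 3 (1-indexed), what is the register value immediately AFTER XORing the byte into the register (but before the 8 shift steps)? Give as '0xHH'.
Answer: 0xEA

Derivation:
Register before byte 3: 0x19
Byte 3: 0xF3
0x19 XOR 0xF3 = 0xEA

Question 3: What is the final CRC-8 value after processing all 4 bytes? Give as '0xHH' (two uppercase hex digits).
Answer: 0x34

Derivation:
After byte 1 (0x55): reg=0xAC
After byte 2 (0x1C): reg=0x19
After byte 3 (0xF3): reg=0x98
After byte 4 (0x27): reg=0x34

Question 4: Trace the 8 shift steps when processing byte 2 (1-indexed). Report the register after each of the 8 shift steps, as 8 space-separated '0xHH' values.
After byte 1 (0x55): reg=0xAC
Register before byte 2: 0xAC
After XOR with byte 0x1C: 0xB0

Answer: 0x67 0xCE 0x9B 0x31 0x62 0xC4 0x8F 0x19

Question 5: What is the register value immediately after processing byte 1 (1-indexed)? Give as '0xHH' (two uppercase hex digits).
After byte 1 (0x55): reg=0xAC

Answer: 0xAC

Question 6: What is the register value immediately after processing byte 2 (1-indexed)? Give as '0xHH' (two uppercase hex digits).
Answer: 0x19

Derivation:
After byte 1 (0x55): reg=0xAC
After byte 2 (0x1C): reg=0x19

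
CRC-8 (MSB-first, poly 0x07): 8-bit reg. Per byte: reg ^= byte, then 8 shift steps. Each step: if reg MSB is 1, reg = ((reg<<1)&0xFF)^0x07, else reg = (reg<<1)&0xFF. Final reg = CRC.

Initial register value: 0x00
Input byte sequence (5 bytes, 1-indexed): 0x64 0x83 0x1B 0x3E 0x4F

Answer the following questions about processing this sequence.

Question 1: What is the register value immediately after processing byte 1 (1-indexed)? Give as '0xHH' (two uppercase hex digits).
After byte 1 (0x64): reg=0x3B

Answer: 0x3B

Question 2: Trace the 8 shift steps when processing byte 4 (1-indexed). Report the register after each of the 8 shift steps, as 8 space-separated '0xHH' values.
After byte 1 (0x64): reg=0x3B
After byte 2 (0x83): reg=0x21
After byte 3 (0x1B): reg=0xA6
Register before byte 4: 0xA6
After XOR with byte 0x3E: 0x98

Answer: 0x37 0x6E 0xDC 0xBF 0x79 0xF2 0xE3 0xC1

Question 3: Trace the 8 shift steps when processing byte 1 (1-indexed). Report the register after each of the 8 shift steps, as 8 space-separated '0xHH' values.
Register before byte 1: 0x00
After XOR with byte 0x64: 0x64

Answer: 0xC8 0x97 0x29 0x52 0xA4 0x4F 0x9E 0x3B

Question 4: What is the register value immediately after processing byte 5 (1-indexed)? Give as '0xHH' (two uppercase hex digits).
After byte 1 (0x64): reg=0x3B
After byte 2 (0x83): reg=0x21
After byte 3 (0x1B): reg=0xA6
After byte 4 (0x3E): reg=0xC1
After byte 5 (0x4F): reg=0xA3

Answer: 0xA3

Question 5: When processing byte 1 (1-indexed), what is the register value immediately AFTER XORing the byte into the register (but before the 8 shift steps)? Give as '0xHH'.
Answer: 0x64

Derivation:
Register before byte 1: 0x00
Byte 1: 0x64
0x00 XOR 0x64 = 0x64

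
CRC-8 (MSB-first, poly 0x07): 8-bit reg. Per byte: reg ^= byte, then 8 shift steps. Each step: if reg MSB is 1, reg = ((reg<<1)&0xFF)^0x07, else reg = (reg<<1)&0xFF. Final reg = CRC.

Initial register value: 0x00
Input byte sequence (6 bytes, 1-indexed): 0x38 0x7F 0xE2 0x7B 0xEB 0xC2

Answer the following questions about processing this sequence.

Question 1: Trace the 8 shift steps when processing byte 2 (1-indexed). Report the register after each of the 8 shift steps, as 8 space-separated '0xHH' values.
Answer: 0xA9 0x55 0xAA 0x53 0xA6 0x4B 0x96 0x2B

Derivation:
After byte 1 (0x38): reg=0xA8
Register before byte 2: 0xA8
After XOR with byte 0x7F: 0xD7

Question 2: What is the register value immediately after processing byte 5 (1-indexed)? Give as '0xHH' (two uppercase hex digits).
Answer: 0x1D

Derivation:
After byte 1 (0x38): reg=0xA8
After byte 2 (0x7F): reg=0x2B
After byte 3 (0xE2): reg=0x71
After byte 4 (0x7B): reg=0x36
After byte 5 (0xEB): reg=0x1D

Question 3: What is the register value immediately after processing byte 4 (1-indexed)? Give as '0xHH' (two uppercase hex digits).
Answer: 0x36

Derivation:
After byte 1 (0x38): reg=0xA8
After byte 2 (0x7F): reg=0x2B
After byte 3 (0xE2): reg=0x71
After byte 4 (0x7B): reg=0x36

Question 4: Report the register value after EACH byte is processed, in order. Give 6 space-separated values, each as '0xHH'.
0xA8 0x2B 0x71 0x36 0x1D 0x13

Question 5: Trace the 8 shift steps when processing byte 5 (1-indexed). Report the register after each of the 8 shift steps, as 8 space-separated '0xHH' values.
Answer: 0xBD 0x7D 0xFA 0xF3 0xE1 0xC5 0x8D 0x1D

Derivation:
After byte 1 (0x38): reg=0xA8
After byte 2 (0x7F): reg=0x2B
After byte 3 (0xE2): reg=0x71
After byte 4 (0x7B): reg=0x36
Register before byte 5: 0x36
After XOR with byte 0xEB: 0xDD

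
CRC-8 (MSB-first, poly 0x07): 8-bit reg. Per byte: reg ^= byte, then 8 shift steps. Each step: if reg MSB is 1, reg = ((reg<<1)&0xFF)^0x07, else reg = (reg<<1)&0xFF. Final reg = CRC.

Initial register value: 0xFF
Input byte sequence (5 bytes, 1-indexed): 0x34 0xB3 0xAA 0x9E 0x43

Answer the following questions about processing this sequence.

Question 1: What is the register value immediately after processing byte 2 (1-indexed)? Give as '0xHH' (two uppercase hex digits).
After byte 1 (0x34): reg=0x7F
After byte 2 (0xB3): reg=0x6A

Answer: 0x6A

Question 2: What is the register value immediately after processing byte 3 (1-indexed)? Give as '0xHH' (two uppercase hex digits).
After byte 1 (0x34): reg=0x7F
After byte 2 (0xB3): reg=0x6A
After byte 3 (0xAA): reg=0x4E

Answer: 0x4E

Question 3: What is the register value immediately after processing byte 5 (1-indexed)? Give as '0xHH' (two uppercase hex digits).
Answer: 0x74

Derivation:
After byte 1 (0x34): reg=0x7F
After byte 2 (0xB3): reg=0x6A
After byte 3 (0xAA): reg=0x4E
After byte 4 (0x9E): reg=0x3E
After byte 5 (0x43): reg=0x74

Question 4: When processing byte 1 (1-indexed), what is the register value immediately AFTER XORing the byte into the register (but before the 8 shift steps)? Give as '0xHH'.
Register before byte 1: 0xFF
Byte 1: 0x34
0xFF XOR 0x34 = 0xCB

Answer: 0xCB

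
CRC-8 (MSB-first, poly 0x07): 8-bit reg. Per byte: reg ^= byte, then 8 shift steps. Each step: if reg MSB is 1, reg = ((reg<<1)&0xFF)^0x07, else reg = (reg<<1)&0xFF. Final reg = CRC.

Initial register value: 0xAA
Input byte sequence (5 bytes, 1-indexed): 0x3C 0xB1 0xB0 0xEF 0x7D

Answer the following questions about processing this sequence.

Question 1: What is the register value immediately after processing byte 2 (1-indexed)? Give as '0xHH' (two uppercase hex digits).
Answer: 0x81

Derivation:
After byte 1 (0x3C): reg=0xEB
After byte 2 (0xB1): reg=0x81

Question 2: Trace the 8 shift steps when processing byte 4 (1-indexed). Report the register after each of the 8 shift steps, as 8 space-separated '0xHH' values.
Answer: 0xF0 0xE7 0xC9 0x95 0x2D 0x5A 0xB4 0x6F

Derivation:
After byte 1 (0x3C): reg=0xEB
After byte 2 (0xB1): reg=0x81
After byte 3 (0xB0): reg=0x97
Register before byte 4: 0x97
After XOR with byte 0xEF: 0x78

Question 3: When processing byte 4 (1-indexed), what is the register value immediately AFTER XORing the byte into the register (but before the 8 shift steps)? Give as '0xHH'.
Answer: 0x78

Derivation:
Register before byte 4: 0x97
Byte 4: 0xEF
0x97 XOR 0xEF = 0x78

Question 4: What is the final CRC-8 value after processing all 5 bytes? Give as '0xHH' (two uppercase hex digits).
After byte 1 (0x3C): reg=0xEB
After byte 2 (0xB1): reg=0x81
After byte 3 (0xB0): reg=0x97
After byte 4 (0xEF): reg=0x6F
After byte 5 (0x7D): reg=0x7E

Answer: 0x7E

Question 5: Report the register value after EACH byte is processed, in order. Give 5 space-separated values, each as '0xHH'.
0xEB 0x81 0x97 0x6F 0x7E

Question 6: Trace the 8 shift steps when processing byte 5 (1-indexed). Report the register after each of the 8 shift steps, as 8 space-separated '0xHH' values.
After byte 1 (0x3C): reg=0xEB
After byte 2 (0xB1): reg=0x81
After byte 3 (0xB0): reg=0x97
After byte 4 (0xEF): reg=0x6F
Register before byte 5: 0x6F
After XOR with byte 0x7D: 0x12

Answer: 0x24 0x48 0x90 0x27 0x4E 0x9C 0x3F 0x7E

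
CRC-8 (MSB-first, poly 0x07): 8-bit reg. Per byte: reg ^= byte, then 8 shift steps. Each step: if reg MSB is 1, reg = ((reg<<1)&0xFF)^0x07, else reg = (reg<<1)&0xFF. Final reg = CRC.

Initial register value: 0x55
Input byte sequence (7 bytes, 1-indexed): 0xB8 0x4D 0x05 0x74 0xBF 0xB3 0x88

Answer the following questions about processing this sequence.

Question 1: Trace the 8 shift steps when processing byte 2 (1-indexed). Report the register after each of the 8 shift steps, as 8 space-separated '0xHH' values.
After byte 1 (0xB8): reg=0x8D
Register before byte 2: 0x8D
After XOR with byte 0x4D: 0xC0

Answer: 0x87 0x09 0x12 0x24 0x48 0x90 0x27 0x4E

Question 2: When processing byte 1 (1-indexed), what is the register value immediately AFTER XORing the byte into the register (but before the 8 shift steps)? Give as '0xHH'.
Register before byte 1: 0x55
Byte 1: 0xB8
0x55 XOR 0xB8 = 0xED

Answer: 0xED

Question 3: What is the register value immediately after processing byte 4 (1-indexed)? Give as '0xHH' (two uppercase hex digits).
Answer: 0x87

Derivation:
After byte 1 (0xB8): reg=0x8D
After byte 2 (0x4D): reg=0x4E
After byte 3 (0x05): reg=0xF6
After byte 4 (0x74): reg=0x87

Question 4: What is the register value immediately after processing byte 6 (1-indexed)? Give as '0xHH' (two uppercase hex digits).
Answer: 0x41

Derivation:
After byte 1 (0xB8): reg=0x8D
After byte 2 (0x4D): reg=0x4E
After byte 3 (0x05): reg=0xF6
After byte 4 (0x74): reg=0x87
After byte 5 (0xBF): reg=0xA8
After byte 6 (0xB3): reg=0x41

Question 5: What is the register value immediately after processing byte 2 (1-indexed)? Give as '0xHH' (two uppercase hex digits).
Answer: 0x4E

Derivation:
After byte 1 (0xB8): reg=0x8D
After byte 2 (0x4D): reg=0x4E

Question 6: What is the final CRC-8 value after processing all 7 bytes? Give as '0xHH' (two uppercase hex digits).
Answer: 0x71

Derivation:
After byte 1 (0xB8): reg=0x8D
After byte 2 (0x4D): reg=0x4E
After byte 3 (0x05): reg=0xF6
After byte 4 (0x74): reg=0x87
After byte 5 (0xBF): reg=0xA8
After byte 6 (0xB3): reg=0x41
After byte 7 (0x88): reg=0x71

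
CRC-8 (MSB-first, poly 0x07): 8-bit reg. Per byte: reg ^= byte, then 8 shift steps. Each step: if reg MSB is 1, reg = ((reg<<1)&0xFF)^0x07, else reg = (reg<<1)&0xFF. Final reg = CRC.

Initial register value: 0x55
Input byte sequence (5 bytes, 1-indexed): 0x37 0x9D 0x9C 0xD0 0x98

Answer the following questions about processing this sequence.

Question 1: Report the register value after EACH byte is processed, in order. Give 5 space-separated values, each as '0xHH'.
0x29 0x05 0xC6 0x62 0xE8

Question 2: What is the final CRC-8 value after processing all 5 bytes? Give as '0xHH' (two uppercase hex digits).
Answer: 0xE8

Derivation:
After byte 1 (0x37): reg=0x29
After byte 2 (0x9D): reg=0x05
After byte 3 (0x9C): reg=0xC6
After byte 4 (0xD0): reg=0x62
After byte 5 (0x98): reg=0xE8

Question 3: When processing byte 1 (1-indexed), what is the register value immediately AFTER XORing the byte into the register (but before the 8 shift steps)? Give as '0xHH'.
Answer: 0x62

Derivation:
Register before byte 1: 0x55
Byte 1: 0x37
0x55 XOR 0x37 = 0x62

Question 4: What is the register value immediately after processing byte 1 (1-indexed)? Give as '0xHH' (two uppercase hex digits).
Answer: 0x29

Derivation:
After byte 1 (0x37): reg=0x29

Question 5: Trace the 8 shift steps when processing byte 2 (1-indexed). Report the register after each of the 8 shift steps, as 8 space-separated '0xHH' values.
After byte 1 (0x37): reg=0x29
Register before byte 2: 0x29
After XOR with byte 0x9D: 0xB4

Answer: 0x6F 0xDE 0xBB 0x71 0xE2 0xC3 0x81 0x05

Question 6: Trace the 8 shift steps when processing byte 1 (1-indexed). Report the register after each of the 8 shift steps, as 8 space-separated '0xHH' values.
Register before byte 1: 0x55
After XOR with byte 0x37: 0x62

Answer: 0xC4 0x8F 0x19 0x32 0x64 0xC8 0x97 0x29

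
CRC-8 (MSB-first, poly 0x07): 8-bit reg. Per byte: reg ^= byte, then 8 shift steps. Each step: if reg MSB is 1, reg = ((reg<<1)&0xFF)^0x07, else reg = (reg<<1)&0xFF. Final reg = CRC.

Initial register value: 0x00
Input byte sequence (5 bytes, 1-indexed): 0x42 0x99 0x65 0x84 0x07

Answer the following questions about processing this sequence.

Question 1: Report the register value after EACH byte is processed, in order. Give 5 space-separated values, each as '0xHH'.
0xC9 0xB7 0x30 0x05 0x0E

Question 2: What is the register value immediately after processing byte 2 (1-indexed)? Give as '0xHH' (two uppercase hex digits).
After byte 1 (0x42): reg=0xC9
After byte 2 (0x99): reg=0xB7

Answer: 0xB7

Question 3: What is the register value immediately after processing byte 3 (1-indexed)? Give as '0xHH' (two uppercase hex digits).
Answer: 0x30

Derivation:
After byte 1 (0x42): reg=0xC9
After byte 2 (0x99): reg=0xB7
After byte 3 (0x65): reg=0x30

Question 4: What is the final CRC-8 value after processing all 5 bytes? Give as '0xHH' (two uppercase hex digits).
After byte 1 (0x42): reg=0xC9
After byte 2 (0x99): reg=0xB7
After byte 3 (0x65): reg=0x30
After byte 4 (0x84): reg=0x05
After byte 5 (0x07): reg=0x0E

Answer: 0x0E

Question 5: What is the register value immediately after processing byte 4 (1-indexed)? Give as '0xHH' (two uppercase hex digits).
After byte 1 (0x42): reg=0xC9
After byte 2 (0x99): reg=0xB7
After byte 3 (0x65): reg=0x30
After byte 4 (0x84): reg=0x05

Answer: 0x05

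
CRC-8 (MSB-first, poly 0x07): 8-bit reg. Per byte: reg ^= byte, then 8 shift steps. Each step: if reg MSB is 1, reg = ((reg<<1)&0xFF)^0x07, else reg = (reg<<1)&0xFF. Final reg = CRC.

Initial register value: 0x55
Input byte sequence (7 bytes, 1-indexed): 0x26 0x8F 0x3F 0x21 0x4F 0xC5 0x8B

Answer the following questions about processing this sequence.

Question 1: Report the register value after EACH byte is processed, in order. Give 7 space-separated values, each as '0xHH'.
0x5E 0x39 0x12 0x99 0x2C 0x91 0x46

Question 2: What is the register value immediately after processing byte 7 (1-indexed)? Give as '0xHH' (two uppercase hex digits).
Answer: 0x46

Derivation:
After byte 1 (0x26): reg=0x5E
After byte 2 (0x8F): reg=0x39
After byte 3 (0x3F): reg=0x12
After byte 4 (0x21): reg=0x99
After byte 5 (0x4F): reg=0x2C
After byte 6 (0xC5): reg=0x91
After byte 7 (0x8B): reg=0x46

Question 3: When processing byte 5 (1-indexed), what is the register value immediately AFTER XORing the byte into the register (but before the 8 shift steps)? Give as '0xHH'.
Register before byte 5: 0x99
Byte 5: 0x4F
0x99 XOR 0x4F = 0xD6

Answer: 0xD6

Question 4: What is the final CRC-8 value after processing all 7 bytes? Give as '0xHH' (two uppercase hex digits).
After byte 1 (0x26): reg=0x5E
After byte 2 (0x8F): reg=0x39
After byte 3 (0x3F): reg=0x12
After byte 4 (0x21): reg=0x99
After byte 5 (0x4F): reg=0x2C
After byte 6 (0xC5): reg=0x91
After byte 7 (0x8B): reg=0x46

Answer: 0x46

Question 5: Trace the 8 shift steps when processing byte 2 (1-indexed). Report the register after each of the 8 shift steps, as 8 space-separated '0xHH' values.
After byte 1 (0x26): reg=0x5E
Register before byte 2: 0x5E
After XOR with byte 0x8F: 0xD1

Answer: 0xA5 0x4D 0x9A 0x33 0x66 0xCC 0x9F 0x39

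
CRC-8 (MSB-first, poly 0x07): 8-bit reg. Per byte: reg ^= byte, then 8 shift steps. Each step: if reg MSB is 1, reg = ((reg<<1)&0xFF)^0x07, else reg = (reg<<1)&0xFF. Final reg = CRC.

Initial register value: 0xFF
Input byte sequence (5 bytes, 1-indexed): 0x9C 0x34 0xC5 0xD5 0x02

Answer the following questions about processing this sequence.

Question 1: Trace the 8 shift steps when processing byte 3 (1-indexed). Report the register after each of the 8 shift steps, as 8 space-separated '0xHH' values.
After byte 1 (0x9C): reg=0x2E
After byte 2 (0x34): reg=0x46
Register before byte 3: 0x46
After XOR with byte 0xC5: 0x83

Answer: 0x01 0x02 0x04 0x08 0x10 0x20 0x40 0x80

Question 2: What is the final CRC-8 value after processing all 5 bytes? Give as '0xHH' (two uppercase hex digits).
Answer: 0x43

Derivation:
After byte 1 (0x9C): reg=0x2E
After byte 2 (0x34): reg=0x46
After byte 3 (0xC5): reg=0x80
After byte 4 (0xD5): reg=0xAC
After byte 5 (0x02): reg=0x43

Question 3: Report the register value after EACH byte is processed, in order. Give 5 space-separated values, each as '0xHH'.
0x2E 0x46 0x80 0xAC 0x43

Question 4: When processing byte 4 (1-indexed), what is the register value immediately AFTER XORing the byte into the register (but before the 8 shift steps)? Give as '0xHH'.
Answer: 0x55

Derivation:
Register before byte 4: 0x80
Byte 4: 0xD5
0x80 XOR 0xD5 = 0x55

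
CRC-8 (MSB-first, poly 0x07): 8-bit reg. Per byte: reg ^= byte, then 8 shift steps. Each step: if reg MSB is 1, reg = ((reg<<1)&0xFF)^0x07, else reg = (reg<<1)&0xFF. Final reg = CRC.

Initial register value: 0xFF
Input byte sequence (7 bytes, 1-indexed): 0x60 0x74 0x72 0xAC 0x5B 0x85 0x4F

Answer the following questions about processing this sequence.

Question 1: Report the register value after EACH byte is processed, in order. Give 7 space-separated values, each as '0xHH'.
0xD4 0x69 0x41 0x8D 0x2C 0x56 0x4F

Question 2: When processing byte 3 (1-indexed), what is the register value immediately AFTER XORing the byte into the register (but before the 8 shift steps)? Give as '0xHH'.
Register before byte 3: 0x69
Byte 3: 0x72
0x69 XOR 0x72 = 0x1B

Answer: 0x1B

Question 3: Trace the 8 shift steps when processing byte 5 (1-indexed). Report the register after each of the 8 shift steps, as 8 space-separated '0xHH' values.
Answer: 0xAB 0x51 0xA2 0x43 0x86 0x0B 0x16 0x2C

Derivation:
After byte 1 (0x60): reg=0xD4
After byte 2 (0x74): reg=0x69
After byte 3 (0x72): reg=0x41
After byte 4 (0xAC): reg=0x8D
Register before byte 5: 0x8D
After XOR with byte 0x5B: 0xD6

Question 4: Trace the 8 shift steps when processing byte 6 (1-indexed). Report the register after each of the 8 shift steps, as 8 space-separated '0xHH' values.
Answer: 0x55 0xAA 0x53 0xA6 0x4B 0x96 0x2B 0x56

Derivation:
After byte 1 (0x60): reg=0xD4
After byte 2 (0x74): reg=0x69
After byte 3 (0x72): reg=0x41
After byte 4 (0xAC): reg=0x8D
After byte 5 (0x5B): reg=0x2C
Register before byte 6: 0x2C
After XOR with byte 0x85: 0xA9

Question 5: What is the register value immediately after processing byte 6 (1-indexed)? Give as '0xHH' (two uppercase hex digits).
Answer: 0x56

Derivation:
After byte 1 (0x60): reg=0xD4
After byte 2 (0x74): reg=0x69
After byte 3 (0x72): reg=0x41
After byte 4 (0xAC): reg=0x8D
After byte 5 (0x5B): reg=0x2C
After byte 6 (0x85): reg=0x56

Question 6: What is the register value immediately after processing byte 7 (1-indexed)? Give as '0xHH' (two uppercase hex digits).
Answer: 0x4F

Derivation:
After byte 1 (0x60): reg=0xD4
After byte 2 (0x74): reg=0x69
After byte 3 (0x72): reg=0x41
After byte 4 (0xAC): reg=0x8D
After byte 5 (0x5B): reg=0x2C
After byte 6 (0x85): reg=0x56
After byte 7 (0x4F): reg=0x4F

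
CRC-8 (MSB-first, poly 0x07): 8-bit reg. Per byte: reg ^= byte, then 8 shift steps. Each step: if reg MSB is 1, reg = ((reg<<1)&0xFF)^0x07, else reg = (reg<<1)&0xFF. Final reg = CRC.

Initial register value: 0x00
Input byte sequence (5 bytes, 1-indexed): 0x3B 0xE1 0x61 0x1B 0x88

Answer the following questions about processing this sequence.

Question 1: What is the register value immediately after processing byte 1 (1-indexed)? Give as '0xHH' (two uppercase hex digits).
After byte 1 (0x3B): reg=0xA1

Answer: 0xA1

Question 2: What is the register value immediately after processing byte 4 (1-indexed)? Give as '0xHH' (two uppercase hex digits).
Answer: 0x27

Derivation:
After byte 1 (0x3B): reg=0xA1
After byte 2 (0xE1): reg=0xC7
After byte 3 (0x61): reg=0x7B
After byte 4 (0x1B): reg=0x27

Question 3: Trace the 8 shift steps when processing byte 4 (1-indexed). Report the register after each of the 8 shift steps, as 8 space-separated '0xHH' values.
After byte 1 (0x3B): reg=0xA1
After byte 2 (0xE1): reg=0xC7
After byte 3 (0x61): reg=0x7B
Register before byte 4: 0x7B
After XOR with byte 0x1B: 0x60

Answer: 0xC0 0x87 0x09 0x12 0x24 0x48 0x90 0x27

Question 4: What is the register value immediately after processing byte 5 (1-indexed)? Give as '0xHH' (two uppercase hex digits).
Answer: 0x44

Derivation:
After byte 1 (0x3B): reg=0xA1
After byte 2 (0xE1): reg=0xC7
After byte 3 (0x61): reg=0x7B
After byte 4 (0x1B): reg=0x27
After byte 5 (0x88): reg=0x44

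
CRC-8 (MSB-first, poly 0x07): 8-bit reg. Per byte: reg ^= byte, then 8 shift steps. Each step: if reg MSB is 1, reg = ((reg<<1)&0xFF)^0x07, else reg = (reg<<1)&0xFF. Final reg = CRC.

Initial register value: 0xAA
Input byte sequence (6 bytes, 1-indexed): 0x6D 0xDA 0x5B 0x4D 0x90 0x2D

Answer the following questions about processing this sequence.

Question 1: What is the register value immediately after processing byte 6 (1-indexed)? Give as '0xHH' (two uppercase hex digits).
Answer: 0xB6

Derivation:
After byte 1 (0x6D): reg=0x5B
After byte 2 (0xDA): reg=0x8E
After byte 3 (0x5B): reg=0x25
After byte 4 (0x4D): reg=0x1F
After byte 5 (0x90): reg=0xA4
After byte 6 (0x2D): reg=0xB6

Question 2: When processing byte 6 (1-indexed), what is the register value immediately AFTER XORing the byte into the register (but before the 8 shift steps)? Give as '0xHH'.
Answer: 0x89

Derivation:
Register before byte 6: 0xA4
Byte 6: 0x2D
0xA4 XOR 0x2D = 0x89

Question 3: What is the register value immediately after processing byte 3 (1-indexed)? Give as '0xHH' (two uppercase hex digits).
Answer: 0x25

Derivation:
After byte 1 (0x6D): reg=0x5B
After byte 2 (0xDA): reg=0x8E
After byte 3 (0x5B): reg=0x25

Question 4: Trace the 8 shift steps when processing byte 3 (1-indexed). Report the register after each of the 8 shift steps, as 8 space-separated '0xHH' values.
After byte 1 (0x6D): reg=0x5B
After byte 2 (0xDA): reg=0x8E
Register before byte 3: 0x8E
After XOR with byte 0x5B: 0xD5

Answer: 0xAD 0x5D 0xBA 0x73 0xE6 0xCB 0x91 0x25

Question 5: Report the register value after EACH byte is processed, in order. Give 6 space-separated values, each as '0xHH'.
0x5B 0x8E 0x25 0x1F 0xA4 0xB6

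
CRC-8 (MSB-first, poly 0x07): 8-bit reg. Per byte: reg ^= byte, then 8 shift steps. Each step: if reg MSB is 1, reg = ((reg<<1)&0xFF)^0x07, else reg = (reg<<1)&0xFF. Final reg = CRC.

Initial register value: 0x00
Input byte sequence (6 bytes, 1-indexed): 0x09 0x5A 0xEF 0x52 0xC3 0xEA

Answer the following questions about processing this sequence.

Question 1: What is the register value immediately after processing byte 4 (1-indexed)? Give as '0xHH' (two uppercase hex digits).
After byte 1 (0x09): reg=0x3F
After byte 2 (0x5A): reg=0x3C
After byte 3 (0xEF): reg=0x37
After byte 4 (0x52): reg=0x3C

Answer: 0x3C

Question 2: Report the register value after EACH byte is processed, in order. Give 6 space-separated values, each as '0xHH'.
0x3F 0x3C 0x37 0x3C 0xF3 0x4F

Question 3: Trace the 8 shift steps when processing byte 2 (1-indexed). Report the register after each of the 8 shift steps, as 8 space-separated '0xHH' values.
After byte 1 (0x09): reg=0x3F
Register before byte 2: 0x3F
After XOR with byte 0x5A: 0x65

Answer: 0xCA 0x93 0x21 0x42 0x84 0x0F 0x1E 0x3C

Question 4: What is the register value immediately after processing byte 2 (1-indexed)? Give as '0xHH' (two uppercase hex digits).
After byte 1 (0x09): reg=0x3F
After byte 2 (0x5A): reg=0x3C

Answer: 0x3C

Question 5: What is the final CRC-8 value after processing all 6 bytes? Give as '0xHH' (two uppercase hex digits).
Answer: 0x4F

Derivation:
After byte 1 (0x09): reg=0x3F
After byte 2 (0x5A): reg=0x3C
After byte 3 (0xEF): reg=0x37
After byte 4 (0x52): reg=0x3C
After byte 5 (0xC3): reg=0xF3
After byte 6 (0xEA): reg=0x4F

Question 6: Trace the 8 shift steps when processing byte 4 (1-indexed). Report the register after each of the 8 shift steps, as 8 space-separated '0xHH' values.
After byte 1 (0x09): reg=0x3F
After byte 2 (0x5A): reg=0x3C
After byte 3 (0xEF): reg=0x37
Register before byte 4: 0x37
After XOR with byte 0x52: 0x65

Answer: 0xCA 0x93 0x21 0x42 0x84 0x0F 0x1E 0x3C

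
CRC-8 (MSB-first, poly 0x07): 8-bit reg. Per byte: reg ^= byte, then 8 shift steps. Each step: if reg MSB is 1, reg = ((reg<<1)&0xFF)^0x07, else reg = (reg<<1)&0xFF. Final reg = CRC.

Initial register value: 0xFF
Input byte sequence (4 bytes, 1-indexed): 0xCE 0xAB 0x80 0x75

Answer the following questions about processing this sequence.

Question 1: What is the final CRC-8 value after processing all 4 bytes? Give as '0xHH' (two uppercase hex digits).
After byte 1 (0xCE): reg=0x97
After byte 2 (0xAB): reg=0xB4
After byte 3 (0x80): reg=0x8C
After byte 4 (0x75): reg=0xE1

Answer: 0xE1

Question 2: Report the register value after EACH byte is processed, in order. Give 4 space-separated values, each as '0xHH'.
0x97 0xB4 0x8C 0xE1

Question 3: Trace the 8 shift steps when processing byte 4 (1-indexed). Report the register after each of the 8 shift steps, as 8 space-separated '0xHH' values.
Answer: 0xF5 0xED 0xDD 0xBD 0x7D 0xFA 0xF3 0xE1

Derivation:
After byte 1 (0xCE): reg=0x97
After byte 2 (0xAB): reg=0xB4
After byte 3 (0x80): reg=0x8C
Register before byte 4: 0x8C
After XOR with byte 0x75: 0xF9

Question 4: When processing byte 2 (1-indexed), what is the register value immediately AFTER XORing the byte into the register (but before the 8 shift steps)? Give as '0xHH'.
Register before byte 2: 0x97
Byte 2: 0xAB
0x97 XOR 0xAB = 0x3C

Answer: 0x3C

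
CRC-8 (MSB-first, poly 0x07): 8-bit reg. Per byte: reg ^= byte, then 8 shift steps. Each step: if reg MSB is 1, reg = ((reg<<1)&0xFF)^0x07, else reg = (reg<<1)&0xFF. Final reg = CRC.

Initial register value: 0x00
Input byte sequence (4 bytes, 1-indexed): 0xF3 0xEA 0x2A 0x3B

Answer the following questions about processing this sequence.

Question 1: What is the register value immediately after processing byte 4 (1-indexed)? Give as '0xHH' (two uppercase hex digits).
After byte 1 (0xF3): reg=0xD7
After byte 2 (0xEA): reg=0xB3
After byte 3 (0x2A): reg=0xC6
After byte 4 (0x3B): reg=0xFD

Answer: 0xFD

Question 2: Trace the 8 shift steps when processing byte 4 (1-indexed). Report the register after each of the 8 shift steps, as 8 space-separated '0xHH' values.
After byte 1 (0xF3): reg=0xD7
After byte 2 (0xEA): reg=0xB3
After byte 3 (0x2A): reg=0xC6
Register before byte 4: 0xC6
After XOR with byte 0x3B: 0xFD

Answer: 0xFD 0xFD 0xFD 0xFD 0xFD 0xFD 0xFD 0xFD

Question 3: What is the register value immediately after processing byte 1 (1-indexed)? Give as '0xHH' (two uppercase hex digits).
After byte 1 (0xF3): reg=0xD7

Answer: 0xD7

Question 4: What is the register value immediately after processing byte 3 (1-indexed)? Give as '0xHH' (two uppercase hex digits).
After byte 1 (0xF3): reg=0xD7
After byte 2 (0xEA): reg=0xB3
After byte 3 (0x2A): reg=0xC6

Answer: 0xC6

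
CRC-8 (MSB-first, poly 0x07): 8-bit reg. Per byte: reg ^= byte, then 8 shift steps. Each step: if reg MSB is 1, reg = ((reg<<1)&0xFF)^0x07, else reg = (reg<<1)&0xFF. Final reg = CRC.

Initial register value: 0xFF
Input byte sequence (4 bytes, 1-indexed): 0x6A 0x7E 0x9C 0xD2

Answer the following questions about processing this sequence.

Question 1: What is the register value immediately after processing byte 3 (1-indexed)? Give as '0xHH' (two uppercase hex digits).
After byte 1 (0x6A): reg=0xE2
After byte 2 (0x7E): reg=0xDD
After byte 3 (0x9C): reg=0xC0

Answer: 0xC0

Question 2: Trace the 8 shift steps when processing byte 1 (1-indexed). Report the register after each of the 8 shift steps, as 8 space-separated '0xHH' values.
Register before byte 1: 0xFF
After XOR with byte 0x6A: 0x95

Answer: 0x2D 0x5A 0xB4 0x6F 0xDE 0xBB 0x71 0xE2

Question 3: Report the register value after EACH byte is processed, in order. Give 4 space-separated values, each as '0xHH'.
0xE2 0xDD 0xC0 0x7E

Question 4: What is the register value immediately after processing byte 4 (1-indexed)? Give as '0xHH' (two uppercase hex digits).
After byte 1 (0x6A): reg=0xE2
After byte 2 (0x7E): reg=0xDD
After byte 3 (0x9C): reg=0xC0
After byte 4 (0xD2): reg=0x7E

Answer: 0x7E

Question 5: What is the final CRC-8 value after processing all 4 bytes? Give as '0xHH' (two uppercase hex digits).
After byte 1 (0x6A): reg=0xE2
After byte 2 (0x7E): reg=0xDD
After byte 3 (0x9C): reg=0xC0
After byte 4 (0xD2): reg=0x7E

Answer: 0x7E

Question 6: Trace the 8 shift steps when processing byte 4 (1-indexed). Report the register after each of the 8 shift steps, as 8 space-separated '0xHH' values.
Answer: 0x24 0x48 0x90 0x27 0x4E 0x9C 0x3F 0x7E

Derivation:
After byte 1 (0x6A): reg=0xE2
After byte 2 (0x7E): reg=0xDD
After byte 3 (0x9C): reg=0xC0
Register before byte 4: 0xC0
After XOR with byte 0xD2: 0x12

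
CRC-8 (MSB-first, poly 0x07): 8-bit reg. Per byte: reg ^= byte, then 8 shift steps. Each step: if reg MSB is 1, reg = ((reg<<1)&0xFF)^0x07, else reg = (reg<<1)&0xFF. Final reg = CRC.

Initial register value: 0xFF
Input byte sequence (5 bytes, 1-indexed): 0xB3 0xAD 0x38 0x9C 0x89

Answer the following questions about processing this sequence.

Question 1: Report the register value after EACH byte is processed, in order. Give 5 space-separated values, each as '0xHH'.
0xE3 0xED 0x25 0x26 0x44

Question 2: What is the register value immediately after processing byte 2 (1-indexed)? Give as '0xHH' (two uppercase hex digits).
After byte 1 (0xB3): reg=0xE3
After byte 2 (0xAD): reg=0xED

Answer: 0xED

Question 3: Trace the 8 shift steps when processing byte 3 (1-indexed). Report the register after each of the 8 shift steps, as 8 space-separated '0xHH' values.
Answer: 0xAD 0x5D 0xBA 0x73 0xE6 0xCB 0x91 0x25

Derivation:
After byte 1 (0xB3): reg=0xE3
After byte 2 (0xAD): reg=0xED
Register before byte 3: 0xED
After XOR with byte 0x38: 0xD5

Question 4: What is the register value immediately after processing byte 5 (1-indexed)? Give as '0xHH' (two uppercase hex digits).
After byte 1 (0xB3): reg=0xE3
After byte 2 (0xAD): reg=0xED
After byte 3 (0x38): reg=0x25
After byte 4 (0x9C): reg=0x26
After byte 5 (0x89): reg=0x44

Answer: 0x44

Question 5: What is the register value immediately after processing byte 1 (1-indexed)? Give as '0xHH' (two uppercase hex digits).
After byte 1 (0xB3): reg=0xE3

Answer: 0xE3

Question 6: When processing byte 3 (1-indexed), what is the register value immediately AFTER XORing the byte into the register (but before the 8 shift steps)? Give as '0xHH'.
Register before byte 3: 0xED
Byte 3: 0x38
0xED XOR 0x38 = 0xD5

Answer: 0xD5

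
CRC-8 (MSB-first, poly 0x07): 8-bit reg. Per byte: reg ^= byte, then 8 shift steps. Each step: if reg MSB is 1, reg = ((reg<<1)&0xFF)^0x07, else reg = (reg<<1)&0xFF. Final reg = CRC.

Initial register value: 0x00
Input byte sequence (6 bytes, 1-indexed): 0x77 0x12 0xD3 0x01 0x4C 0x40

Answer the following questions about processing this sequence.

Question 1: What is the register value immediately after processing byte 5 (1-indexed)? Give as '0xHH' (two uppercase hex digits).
Answer: 0x98

Derivation:
After byte 1 (0x77): reg=0x42
After byte 2 (0x12): reg=0xB7
After byte 3 (0xD3): reg=0x3B
After byte 4 (0x01): reg=0xA6
After byte 5 (0x4C): reg=0x98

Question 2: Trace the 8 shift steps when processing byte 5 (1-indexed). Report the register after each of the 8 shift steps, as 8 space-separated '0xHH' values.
Answer: 0xD3 0xA1 0x45 0x8A 0x13 0x26 0x4C 0x98

Derivation:
After byte 1 (0x77): reg=0x42
After byte 2 (0x12): reg=0xB7
After byte 3 (0xD3): reg=0x3B
After byte 4 (0x01): reg=0xA6
Register before byte 5: 0xA6
After XOR with byte 0x4C: 0xEA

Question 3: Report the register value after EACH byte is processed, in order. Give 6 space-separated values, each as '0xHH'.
0x42 0xB7 0x3B 0xA6 0x98 0x06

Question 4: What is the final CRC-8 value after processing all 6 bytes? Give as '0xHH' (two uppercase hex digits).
Answer: 0x06

Derivation:
After byte 1 (0x77): reg=0x42
After byte 2 (0x12): reg=0xB7
After byte 3 (0xD3): reg=0x3B
After byte 4 (0x01): reg=0xA6
After byte 5 (0x4C): reg=0x98
After byte 6 (0x40): reg=0x06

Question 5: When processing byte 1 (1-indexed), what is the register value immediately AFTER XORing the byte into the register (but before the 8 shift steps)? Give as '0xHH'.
Register before byte 1: 0x00
Byte 1: 0x77
0x00 XOR 0x77 = 0x77

Answer: 0x77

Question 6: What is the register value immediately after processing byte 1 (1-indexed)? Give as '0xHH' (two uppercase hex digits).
After byte 1 (0x77): reg=0x42

Answer: 0x42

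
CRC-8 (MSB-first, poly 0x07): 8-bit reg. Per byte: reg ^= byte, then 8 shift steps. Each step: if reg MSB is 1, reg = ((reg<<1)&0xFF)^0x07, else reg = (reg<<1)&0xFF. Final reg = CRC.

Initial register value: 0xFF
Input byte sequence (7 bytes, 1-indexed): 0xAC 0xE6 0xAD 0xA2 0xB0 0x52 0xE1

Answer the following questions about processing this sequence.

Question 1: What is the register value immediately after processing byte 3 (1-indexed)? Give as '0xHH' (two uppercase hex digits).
After byte 1 (0xAC): reg=0xBE
After byte 2 (0xE6): reg=0x8F
After byte 3 (0xAD): reg=0xEE

Answer: 0xEE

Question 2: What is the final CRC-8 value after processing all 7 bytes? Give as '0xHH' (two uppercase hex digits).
After byte 1 (0xAC): reg=0xBE
After byte 2 (0xE6): reg=0x8F
After byte 3 (0xAD): reg=0xEE
After byte 4 (0xA2): reg=0xE3
After byte 5 (0xB0): reg=0xBE
After byte 6 (0x52): reg=0x8A
After byte 7 (0xE1): reg=0x16

Answer: 0x16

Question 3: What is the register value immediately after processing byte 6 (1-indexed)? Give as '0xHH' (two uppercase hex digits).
After byte 1 (0xAC): reg=0xBE
After byte 2 (0xE6): reg=0x8F
After byte 3 (0xAD): reg=0xEE
After byte 4 (0xA2): reg=0xE3
After byte 5 (0xB0): reg=0xBE
After byte 6 (0x52): reg=0x8A

Answer: 0x8A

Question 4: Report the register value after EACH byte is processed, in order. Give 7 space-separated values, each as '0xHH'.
0xBE 0x8F 0xEE 0xE3 0xBE 0x8A 0x16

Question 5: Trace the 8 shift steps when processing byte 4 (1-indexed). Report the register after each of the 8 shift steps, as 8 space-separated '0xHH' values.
Answer: 0x98 0x37 0x6E 0xDC 0xBF 0x79 0xF2 0xE3

Derivation:
After byte 1 (0xAC): reg=0xBE
After byte 2 (0xE6): reg=0x8F
After byte 3 (0xAD): reg=0xEE
Register before byte 4: 0xEE
After XOR with byte 0xA2: 0x4C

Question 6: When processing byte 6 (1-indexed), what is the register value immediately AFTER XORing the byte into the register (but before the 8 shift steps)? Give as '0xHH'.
Answer: 0xEC

Derivation:
Register before byte 6: 0xBE
Byte 6: 0x52
0xBE XOR 0x52 = 0xEC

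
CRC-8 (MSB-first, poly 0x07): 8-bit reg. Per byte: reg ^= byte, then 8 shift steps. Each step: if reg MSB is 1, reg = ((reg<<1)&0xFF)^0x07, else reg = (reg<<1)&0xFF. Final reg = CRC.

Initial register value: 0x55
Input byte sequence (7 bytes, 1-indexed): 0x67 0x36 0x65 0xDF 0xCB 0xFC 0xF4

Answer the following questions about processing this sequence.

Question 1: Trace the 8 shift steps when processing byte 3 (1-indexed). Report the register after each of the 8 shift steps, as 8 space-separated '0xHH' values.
After byte 1 (0x67): reg=0x9E
After byte 2 (0x36): reg=0x51
Register before byte 3: 0x51
After XOR with byte 0x65: 0x34

Answer: 0x68 0xD0 0xA7 0x49 0x92 0x23 0x46 0x8C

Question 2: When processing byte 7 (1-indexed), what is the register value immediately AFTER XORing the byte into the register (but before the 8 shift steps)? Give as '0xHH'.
Register before byte 7: 0x19
Byte 7: 0xF4
0x19 XOR 0xF4 = 0xED

Answer: 0xED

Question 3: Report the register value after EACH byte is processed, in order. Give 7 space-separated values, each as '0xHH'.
0x9E 0x51 0x8C 0xBE 0x4C 0x19 0x8D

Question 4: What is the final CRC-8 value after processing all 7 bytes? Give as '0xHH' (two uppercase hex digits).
After byte 1 (0x67): reg=0x9E
After byte 2 (0x36): reg=0x51
After byte 3 (0x65): reg=0x8C
After byte 4 (0xDF): reg=0xBE
After byte 5 (0xCB): reg=0x4C
After byte 6 (0xFC): reg=0x19
After byte 7 (0xF4): reg=0x8D

Answer: 0x8D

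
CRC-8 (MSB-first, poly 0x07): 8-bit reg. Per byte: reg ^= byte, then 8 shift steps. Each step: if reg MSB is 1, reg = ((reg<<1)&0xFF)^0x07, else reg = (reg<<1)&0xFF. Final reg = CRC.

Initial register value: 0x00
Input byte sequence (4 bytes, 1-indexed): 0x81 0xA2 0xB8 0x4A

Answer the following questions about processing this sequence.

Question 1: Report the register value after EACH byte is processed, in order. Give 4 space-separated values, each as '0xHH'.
0x8E 0xC4 0x73 0xAF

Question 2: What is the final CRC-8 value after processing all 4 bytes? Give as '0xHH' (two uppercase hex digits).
After byte 1 (0x81): reg=0x8E
After byte 2 (0xA2): reg=0xC4
After byte 3 (0xB8): reg=0x73
After byte 4 (0x4A): reg=0xAF

Answer: 0xAF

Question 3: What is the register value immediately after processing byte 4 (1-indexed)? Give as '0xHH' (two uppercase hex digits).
Answer: 0xAF

Derivation:
After byte 1 (0x81): reg=0x8E
After byte 2 (0xA2): reg=0xC4
After byte 3 (0xB8): reg=0x73
After byte 4 (0x4A): reg=0xAF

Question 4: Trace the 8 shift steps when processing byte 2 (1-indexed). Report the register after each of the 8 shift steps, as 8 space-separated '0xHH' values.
Answer: 0x58 0xB0 0x67 0xCE 0x9B 0x31 0x62 0xC4

Derivation:
After byte 1 (0x81): reg=0x8E
Register before byte 2: 0x8E
After XOR with byte 0xA2: 0x2C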